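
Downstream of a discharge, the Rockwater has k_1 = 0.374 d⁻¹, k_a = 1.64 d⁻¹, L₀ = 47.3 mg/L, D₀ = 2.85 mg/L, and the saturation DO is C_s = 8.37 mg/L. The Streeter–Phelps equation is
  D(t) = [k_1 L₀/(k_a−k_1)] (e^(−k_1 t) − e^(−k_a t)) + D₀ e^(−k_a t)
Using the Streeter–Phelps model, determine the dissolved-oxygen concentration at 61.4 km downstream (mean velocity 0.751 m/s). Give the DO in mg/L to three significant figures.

Travel time t = x/v = 61.4 km / (0.751 m/s) = 61400 m / 0.751 m/s = 81760 s = 0.9463 d.
k_1 L₀/(k_a−k_1) = 0.374×47.3/(1.64−0.374) = 17.69/1.266 = 13.97 mg/L.
e^(−k_1 t) = e^(−0.374×0.9463) = 0.7019; e^(−k_a t) = e^(−1.64×0.9463) = 0.2118.
D = 13.97 × (0.7019 − 0.2118) + 2.85 × 0.2118 = 6.848 + 0.6038 = 7.452 mg/L.
DO = C_s − D = 8.37 − 7.452 = 0.9180 mg/L.

DO ≈ 0.918 mg/L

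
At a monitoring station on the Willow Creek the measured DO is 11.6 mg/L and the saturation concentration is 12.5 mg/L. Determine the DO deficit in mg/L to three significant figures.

D ≈ 0.900 mg/L

D = C_s − C = 12.5 − 11.6 = 0.900 mg/L.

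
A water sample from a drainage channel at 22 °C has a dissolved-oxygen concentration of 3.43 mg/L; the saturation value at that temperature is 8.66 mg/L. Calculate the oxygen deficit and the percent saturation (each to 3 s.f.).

D = C_s − C = 8.66 − 3.43 = 5.23 mg/L.
% saturation = 3.43/8.66 × 100 = 39.6 %.

D ≈ 5.23 mg/L; 39.6 % saturation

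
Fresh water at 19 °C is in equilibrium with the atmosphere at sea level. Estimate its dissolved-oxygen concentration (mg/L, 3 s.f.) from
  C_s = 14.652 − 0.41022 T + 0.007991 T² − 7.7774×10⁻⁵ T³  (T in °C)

C_s = 14.652 − 0.41022×19 + 0.007991×19² − 7.7774×10⁻⁵×19³ = 9.209 mg/L.

C_s ≈ 9.21 mg/L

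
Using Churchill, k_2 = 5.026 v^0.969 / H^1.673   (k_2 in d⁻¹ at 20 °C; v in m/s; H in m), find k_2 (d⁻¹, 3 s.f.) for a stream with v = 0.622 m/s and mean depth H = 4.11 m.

k_2 ≈ 0.298 d⁻¹

k_2 = 5.026 × 0.622^0.969 / 4.11^1.673 = 5.026 × 0.6312 / 10.64 = 0.2982 d⁻¹.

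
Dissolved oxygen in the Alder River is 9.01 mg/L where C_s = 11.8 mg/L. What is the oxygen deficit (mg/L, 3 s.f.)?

D = C_s − C = 11.8 − 9.01 = 2.79 mg/L.

D ≈ 2.79 mg/L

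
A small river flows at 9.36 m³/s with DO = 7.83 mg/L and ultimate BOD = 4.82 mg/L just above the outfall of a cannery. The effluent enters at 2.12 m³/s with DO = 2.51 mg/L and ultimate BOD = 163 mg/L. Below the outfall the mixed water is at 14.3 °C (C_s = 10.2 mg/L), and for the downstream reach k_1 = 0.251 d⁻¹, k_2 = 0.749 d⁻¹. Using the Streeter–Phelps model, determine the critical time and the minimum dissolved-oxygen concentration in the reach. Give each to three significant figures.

Mixed DO = (9.36×7.83 + 2.12×2.51)/(9.36+2.12) = 78.61/11.48 = 6.848 mg/L.
Mixed L₀ = (9.36×4.82 + 2.12×163)/(11.48) = 390.7/11.48 = 34.03 mg/L.
Initial deficit D₀ = C_s − DO₀ = 10.2 − 6.848 = 3.352 mg/L.
t_c = (1/0.4980) ln[(0.749/0.251)(1 − 3.352×0.4980/(0.251×34.03))] = 2.008 × ln(2.401) = 1.759 d.
D_c = (0.251/0.749) × 34.03 × e^(−0.251×1.759) = 0.3351 × 34.03 × 0.6431 = 7.334 mg/L.
Minimum DO = 10.2 − 7.334 = 2.866 mg/L.

t_c ≈ 1.76 d; minimum DO ≈ 2.87 mg/L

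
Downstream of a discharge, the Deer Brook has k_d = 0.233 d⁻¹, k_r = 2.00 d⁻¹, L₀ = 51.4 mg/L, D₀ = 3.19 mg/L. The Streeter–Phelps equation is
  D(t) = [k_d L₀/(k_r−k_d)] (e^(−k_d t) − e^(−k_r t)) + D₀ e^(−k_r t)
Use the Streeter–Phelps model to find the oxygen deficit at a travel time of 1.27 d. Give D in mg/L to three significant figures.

D ≈ 4.76 mg/L

k_d L₀/(k_r−k_d) = 0.233×51.4/(2.00−0.233) = 11.98/1.767 = 6.778 mg/L.
e^(−k_d t) = e^(−0.233×1.270) = 0.7439; e^(−k_r t) = e^(−2.00×1.270) = 0.07887.
D = 6.778 × (0.7439 − 0.07887) + 3.19 × 0.07887 = 4.507 + 0.2516 = 4.759 mg/L.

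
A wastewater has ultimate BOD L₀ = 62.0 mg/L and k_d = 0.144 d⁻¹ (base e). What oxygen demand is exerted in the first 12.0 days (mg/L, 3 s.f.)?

y ≈ 51.0 mg/L

y_t = L₀(1 − e^(−k_d t)) = 62.0 × (1 − e^(−0.144×12.0))
= 62.0 × (1 − 0.1776) = 62.0 × 0.8224 = 50.99 mg/L.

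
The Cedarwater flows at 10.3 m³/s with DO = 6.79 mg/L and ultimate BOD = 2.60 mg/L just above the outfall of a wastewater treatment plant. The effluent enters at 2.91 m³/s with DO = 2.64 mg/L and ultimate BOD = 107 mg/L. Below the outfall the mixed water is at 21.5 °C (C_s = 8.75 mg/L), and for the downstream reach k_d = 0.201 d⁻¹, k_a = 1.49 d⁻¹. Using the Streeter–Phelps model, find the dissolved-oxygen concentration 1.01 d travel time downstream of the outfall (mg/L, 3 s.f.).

DO ≈ 5.74 mg/L

Mixed DO = (10.3×6.79 + 2.91×2.64)/(10.3+2.91) = 77.62/13.21 = 5.876 mg/L.
Mixed L₀ = (10.3×2.60 + 2.91×107)/(13.21) = 338.1/13.21 = 25.60 mg/L.
Initial deficit D₀ = C_s − DO₀ = 8.75 − 5.876 = 2.874 mg/L.
D(1.01) = [0.201×25.60/(1.49−0.201)](e^(−0.201×1.01) − e^(−1.49×1.01)) + 2.874 e^(−1.49×1.01)
= 3.992 × (0.8163 − 0.2220) + 2.874 × 0.2220 = 3.010 mg/L.
DO = 8.75 − 3.010 = 5.740 mg/L.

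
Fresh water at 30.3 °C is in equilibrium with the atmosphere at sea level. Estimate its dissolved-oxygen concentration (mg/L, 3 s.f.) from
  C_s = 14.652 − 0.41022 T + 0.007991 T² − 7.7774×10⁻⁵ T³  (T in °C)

C_s = 14.652 − 0.41022×30.3 + 0.007991×30.3² − 7.7774×10⁻⁵×30.3³ = 7.395 mg/L.

C_s ≈ 7.40 mg/L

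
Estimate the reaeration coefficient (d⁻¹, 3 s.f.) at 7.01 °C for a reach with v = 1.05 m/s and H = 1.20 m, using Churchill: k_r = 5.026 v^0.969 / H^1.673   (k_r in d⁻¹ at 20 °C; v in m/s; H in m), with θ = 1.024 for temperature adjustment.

k_r(20) = 5.026 × 1.05^0.969 / 1.20^1.673 = 5.026 × 1.048 / 1.357 = 3.884 d⁻¹.
k_r(7.01) = 3.884 × 1.024^(7.01−20) = 3.884 × 0.7349 = 2.854 d⁻¹.

k_r ≈ 2.85 d⁻¹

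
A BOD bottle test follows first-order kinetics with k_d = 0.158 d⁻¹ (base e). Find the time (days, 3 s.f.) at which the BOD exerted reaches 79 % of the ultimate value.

y/L₀ = 1 − e^(−k_d t) = 0.79 ⇒ e^(−k_d t) = 0.210
t = −ln(0.210) / 0.158 = 1.561 / 0.158 = 9.878 d.

t ≈ 9.88 d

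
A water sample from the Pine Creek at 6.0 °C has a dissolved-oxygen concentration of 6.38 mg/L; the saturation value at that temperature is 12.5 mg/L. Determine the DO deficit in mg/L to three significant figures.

D ≈ 6.12 mg/L

D = C_s − C = 12.5 − 6.38 = 6.12 mg/L.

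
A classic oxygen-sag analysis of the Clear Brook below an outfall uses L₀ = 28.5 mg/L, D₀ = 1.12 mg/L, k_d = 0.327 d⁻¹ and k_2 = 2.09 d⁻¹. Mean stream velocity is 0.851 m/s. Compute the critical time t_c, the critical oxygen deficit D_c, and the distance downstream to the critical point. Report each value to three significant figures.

At the critical point dD/dt = 0, so k_d L₀ e^(−k_d t) = k_2 D. Substituting D(t) from the Streeter–Phelps equation and solving for t gives
t_c = ln[(k_2/k_d)(1 − D₀(k_2−k_d)/(k_d L₀))] / (k_2−k_d).
Here k_2−k_d = 1.763 d⁻¹ and 1 − D₀(k_2−k_d)/(k_d L₀) = 1 − 1.12×1.763/(0.327×28.5) = 0.7881, so
t_c = ln(6.391 × 0.7881) / 1.763 = 1.617 / 1.763 = 0.9171 d.
D_c = (k_d/k_2) L₀ e^(−k_d t_c) = (0.327/2.09) × 28.5 × e^(−0.327×0.9171) = 0.1565 × 28.5 × 0.7409 = 3.304 mg/L.
x_c = v t_c = 0.851 m/s × 0.9171 d × 86400 s/d = 67430 m ≈ 67.4 km.

t_c ≈ 0.917 d; D_c ≈ 3.30 mg/L; x_c ≈ 67.4 km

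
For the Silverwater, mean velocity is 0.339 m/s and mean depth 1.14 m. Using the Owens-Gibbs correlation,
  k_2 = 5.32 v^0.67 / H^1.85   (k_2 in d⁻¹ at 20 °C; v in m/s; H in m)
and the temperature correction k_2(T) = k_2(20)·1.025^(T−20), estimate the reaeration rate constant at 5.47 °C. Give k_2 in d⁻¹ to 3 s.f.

k_2 ≈ 1.41 d⁻¹

k_2(20) = 5.32 × 0.339^0.67 / 1.14^1.85 = 5.32 × 0.4844 / 1.274 = 2.022 d⁻¹.
k_2(5.47) = 2.022 × 1.025^(5.47−20) = 2.022 × 0.6985 = 1.413 d⁻¹.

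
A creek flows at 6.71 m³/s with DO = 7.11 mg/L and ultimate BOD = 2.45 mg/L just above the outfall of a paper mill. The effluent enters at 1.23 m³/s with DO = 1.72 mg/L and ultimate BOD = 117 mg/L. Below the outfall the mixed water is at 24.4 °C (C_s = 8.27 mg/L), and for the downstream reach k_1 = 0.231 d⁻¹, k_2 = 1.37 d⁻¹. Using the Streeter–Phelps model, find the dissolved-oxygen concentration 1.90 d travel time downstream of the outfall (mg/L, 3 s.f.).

DO ≈ 5.78 mg/L

Mixed DO = (6.71×7.11 + 1.23×1.72)/(6.71+1.23) = 49.82/7.940 = 6.275 mg/L.
Mixed L₀ = (6.71×2.45 + 1.23×117)/(7.940) = 160.3/7.940 = 20.20 mg/L.
Initial deficit D₀ = C_s − DO₀ = 8.27 − 6.275 = 1.995 mg/L.
D(1.90) = [0.231×20.20/(1.37−0.231)](e^(−0.231×1.90) − e^(−1.37×1.90)) + 1.995 e^(−1.37×1.90)
= 4.096 × (0.6447 − 0.07405) + 1.995 × 0.07405 = 2.485 mg/L.
DO = 8.27 − 2.485 = 5.785 mg/L.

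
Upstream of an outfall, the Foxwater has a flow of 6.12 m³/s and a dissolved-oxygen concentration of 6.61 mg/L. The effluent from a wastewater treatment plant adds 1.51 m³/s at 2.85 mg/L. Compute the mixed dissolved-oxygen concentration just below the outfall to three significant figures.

5.87 mg/L

Flow-weighted mixing: C = (Q_r C_r + Q_w C_w)/(Q_r + Q_w)
= (6.12×6.61 + 1.51×2.85)/(6.12 + 1.51) = 44.76/7.630 = 5.866 mg/L.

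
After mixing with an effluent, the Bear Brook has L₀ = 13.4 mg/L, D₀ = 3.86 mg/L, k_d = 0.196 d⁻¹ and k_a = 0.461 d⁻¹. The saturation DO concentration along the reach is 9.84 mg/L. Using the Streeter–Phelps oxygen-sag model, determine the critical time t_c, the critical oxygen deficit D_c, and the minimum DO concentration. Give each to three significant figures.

t_c ≈ 1.37 d; D_c ≈ 4.36 mg/L; min DO ≈ 5.48 mg/L

With k_a/k_d = 2.352 and 1 − D₀(k_a−k_d)/(k_d L₀) = 0.6105,
t_c = ln(2.352 × 0.6105) / (0.461 − 0.196) = ln(1.436) / 0.2650 = 0.3619/0.2650 = 1.366 d.
L(t_c) = L₀ e^(−k_d t_c) = 13.4 × 0.7652 = 10.25 mg/L, and at the critical point k_a D_c = k_d L, so D_c = (0.196/0.461) × 10.25 = 4.359 mg/L.
Minimum DO = C_s − D_c = 9.84 − 4.359 = 5.481 mg/L.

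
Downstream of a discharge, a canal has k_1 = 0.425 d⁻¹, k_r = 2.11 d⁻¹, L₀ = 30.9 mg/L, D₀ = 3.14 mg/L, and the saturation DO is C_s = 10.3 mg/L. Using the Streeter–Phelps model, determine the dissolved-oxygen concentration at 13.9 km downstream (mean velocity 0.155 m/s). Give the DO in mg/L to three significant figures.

Travel time t = x/v = 13.9 km / (0.155 m/s) = 13900 m / 0.155 m/s = 89680 s = 1.038 d.
k_1 L₀/(k_r−k_1) = 0.425×30.9/(2.11−0.425) = 13.13/1.685 = 7.794 mg/L.
e^(−k_1 t) = e^(−0.425×1.038) = 0.6433; e^(−k_r t) = e^(−2.11×1.038) = 0.1119.
D = 7.794 × (0.6433 − 0.1119) + 3.14 × 0.1119 = 4.142 + 0.3514 = 4.493 mg/L.
DO = C_s − D = 10.3 − 4.493 = 5.807 mg/L.

DO ≈ 5.81 mg/L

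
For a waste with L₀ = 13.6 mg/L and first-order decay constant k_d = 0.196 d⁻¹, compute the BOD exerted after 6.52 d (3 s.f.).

y_t = L₀(1 − e^(−k_d t)) = 13.6 × (1 − e^(−0.196×6.52))
= 13.6 × (1 − 0.2786) = 13.6 × 0.7214 = 9.811 mg/L.

y ≈ 9.81 mg/L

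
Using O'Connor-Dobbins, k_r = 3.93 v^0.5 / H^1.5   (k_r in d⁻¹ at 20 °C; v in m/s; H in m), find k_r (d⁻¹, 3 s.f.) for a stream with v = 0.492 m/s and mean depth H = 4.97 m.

k_r = 3.93 × 0.492^0.5 / 4.97^1.5 = 3.93 × 0.7014 / 11.08 = 0.2488 d⁻¹.

k_r ≈ 0.249 d⁻¹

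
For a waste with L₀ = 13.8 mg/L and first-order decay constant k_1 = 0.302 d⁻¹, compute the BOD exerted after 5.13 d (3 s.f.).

y ≈ 10.9 mg/L

y_t = L₀(1 − e^(−k_1 t)) = 13.8 × (1 − e^(−0.302×5.13))
= 13.8 × (1 − 0.2124) = 13.8 × 0.7876 = 10.87 mg/L.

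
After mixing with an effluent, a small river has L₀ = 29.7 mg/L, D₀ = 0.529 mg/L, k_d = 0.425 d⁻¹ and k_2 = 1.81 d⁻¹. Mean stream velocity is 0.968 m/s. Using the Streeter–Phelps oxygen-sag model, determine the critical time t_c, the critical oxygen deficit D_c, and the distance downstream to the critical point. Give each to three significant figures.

t_c ≈ 1.00 d; D_c ≈ 4.55 mg/L; x_c ≈ 83.9 km

With k_2/k_d = 4.259 and 1 − D₀(k_2−k_d)/(k_d L₀) = 0.9420,
t_c = ln(4.259 × 0.9420) / (1.81 − 0.425) = ln(4.012) / 1.385 = 1.389/1.385 = 1.003 d.
D_c = (k_d/k_2) L₀ e^(−k_d t_c) = (0.425/1.81) × 29.7 × e^(−0.425×1.003) = 0.2348 × 29.7 × 0.6529 = 4.553 mg/L.
x_c = v t_c = 0.968 m/s × 1.003 d × 86400 s/d = 83890 m ≈ 83.9 km.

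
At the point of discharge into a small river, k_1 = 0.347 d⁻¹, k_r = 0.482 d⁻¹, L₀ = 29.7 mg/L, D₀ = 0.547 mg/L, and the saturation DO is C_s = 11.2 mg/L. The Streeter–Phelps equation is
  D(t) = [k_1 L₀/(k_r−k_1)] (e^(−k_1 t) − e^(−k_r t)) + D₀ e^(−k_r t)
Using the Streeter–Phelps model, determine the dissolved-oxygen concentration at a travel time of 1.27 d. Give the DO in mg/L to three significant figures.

DO ≈ 3.16 mg/L

k_1 L₀/(k_r−k_1) = 0.347×29.7/(0.482−0.347) = 10.31/0.1350 = 76.34 mg/L.
e^(−k_1 t) = e^(−0.347×1.270) = 0.6436; e^(−k_r t) = e^(−0.482×1.270) = 0.5422.
D = 76.34 × (0.6436 − 0.5422) + 0.547 × 0.5422 = 7.741 + 0.2966 = 8.038 mg/L.
DO = C_s − D = 11.2 − 8.038 = 3.162 mg/L.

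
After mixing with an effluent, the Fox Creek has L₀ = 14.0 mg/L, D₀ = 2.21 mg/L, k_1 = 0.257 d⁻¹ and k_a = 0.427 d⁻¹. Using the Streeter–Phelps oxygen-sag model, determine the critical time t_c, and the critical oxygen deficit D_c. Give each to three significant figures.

t_c ≈ 2.34 d; D_c ≈ 4.62 mg/L

With k_a/k_1 = 1.661 and 1 − D₀(k_a−k_1)/(k_1 L₀) = 0.8956,
t_c = ln(1.661 × 0.8956) / (0.427 − 0.257) = ln(1.488) / 0.1700 = 0.3974/0.1700 = 2.338 d.
L(t_c) = L₀ e^(−k_1 t_c) = 14.0 × 0.5484 = 7.677 mg/L, and at the critical point k_a D_c = k_1 L, so D_c = (0.257/0.427) × 7.677 = 4.621 mg/L.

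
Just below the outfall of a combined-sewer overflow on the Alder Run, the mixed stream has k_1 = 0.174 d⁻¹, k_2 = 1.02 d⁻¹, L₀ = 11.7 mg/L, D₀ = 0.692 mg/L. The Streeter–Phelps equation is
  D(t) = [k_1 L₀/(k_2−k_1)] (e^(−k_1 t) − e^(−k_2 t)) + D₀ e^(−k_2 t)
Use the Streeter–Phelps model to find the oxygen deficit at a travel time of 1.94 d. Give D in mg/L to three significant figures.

k_1 L₀/(k_2−k_1) = 0.174×11.7/(1.02−0.174) = 2.036/0.8460 = 2.406 mg/L.
e^(−k_1 t) = e^(−0.174×1.940) = 0.7135; e^(−k_2 t) = e^(−1.02×1.940) = 0.1382.
D = 2.406 × (0.7135 − 0.1382) + 0.692 × 0.1382 = 1.384 + 0.09566 = 1.480 mg/L.

D ≈ 1.48 mg/L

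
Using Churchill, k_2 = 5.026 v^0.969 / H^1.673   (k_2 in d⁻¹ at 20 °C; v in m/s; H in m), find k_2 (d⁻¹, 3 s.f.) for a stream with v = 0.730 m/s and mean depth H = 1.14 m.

k_2 ≈ 2.98 d⁻¹

k_2 = 5.026 × 0.730^0.969 / 1.14^1.673 = 5.026 × 0.7372 / 1.245 = 2.976 d⁻¹.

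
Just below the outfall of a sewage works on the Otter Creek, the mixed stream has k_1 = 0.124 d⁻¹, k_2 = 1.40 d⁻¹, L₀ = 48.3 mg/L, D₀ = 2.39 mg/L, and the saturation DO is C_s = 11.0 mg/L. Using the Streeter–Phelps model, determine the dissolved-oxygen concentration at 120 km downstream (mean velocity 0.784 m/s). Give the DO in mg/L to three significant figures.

Travel time t = x/v = 120 km / (0.784 m/s) = 120000 m / 0.784 m/s = 153100 s = 1.772 d.
k_1 L₀/(k_2−k_1) = 0.124×48.3/(1.40−0.124) = 5.989/1.276 = 4.694 mg/L.
e^(−k_1 t) = e^(−0.124×1.772) = 0.8028; e^(−k_2 t) = e^(−1.40×1.772) = 0.08373.
D = 4.694 × (0.8028 − 0.08373) + 2.39 × 0.08373 = 3.375 + 0.2001 = 3.575 mg/L.
DO = C_s − D = 11.0 − 3.575 = 7.425 mg/L.

DO ≈ 7.42 mg/L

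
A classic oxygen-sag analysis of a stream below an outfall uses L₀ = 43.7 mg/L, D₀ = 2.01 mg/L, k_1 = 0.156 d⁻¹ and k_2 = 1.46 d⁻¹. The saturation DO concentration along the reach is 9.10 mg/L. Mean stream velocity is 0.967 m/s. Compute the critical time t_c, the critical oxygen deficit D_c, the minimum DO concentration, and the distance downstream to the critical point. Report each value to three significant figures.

With k_2/k_1 = 9.359 and 1 − D₀(k_2−k_1)/(k_1 L₀) = 0.6155,
t_c = ln(9.359 × 0.6155) / (1.46 − 0.156) = ln(5.761) / 1.304 = 1.751/1.304 = 1.343 d.
L(t_c) = L₀ e^(−k_1 t_c) = 43.7 × 0.8110 = 35.44 mg/L, and at the critical point k_2 D_c = k_1 L, so D_c = (0.156/1.46) × 35.44 = 3.787 mg/L.
Minimum DO = C_s − D_c = 9.10 − 3.787 = 5.313 mg/L.
x_c = v t_c = 0.967 m/s × 1.343 d × 86400 s/d = 112200 m ≈ 112 km.

t_c ≈ 1.34 d; D_c ≈ 3.79 mg/L; min DO ≈ 5.31 mg/L; x_c ≈ 112 km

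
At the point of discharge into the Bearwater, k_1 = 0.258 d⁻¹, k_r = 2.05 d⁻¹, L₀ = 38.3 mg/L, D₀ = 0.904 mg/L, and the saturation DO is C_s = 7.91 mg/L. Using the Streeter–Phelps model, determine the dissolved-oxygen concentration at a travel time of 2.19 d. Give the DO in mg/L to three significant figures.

DO ≈ 4.83 mg/L

k_1 L₀/(k_r−k_1) = 0.258×38.3/(2.05−0.258) = 9.881/1.792 = 5.514 mg/L.
e^(−k_1 t) = e^(−0.258×2.190) = 0.5683; e^(−k_r t) = e^(−2.05×2.190) = 0.01123.
D = 5.514 × (0.5683 − 0.01123) + 0.904 × 0.01123 = 3.072 + 0.01015 = 3.082 mg/L.
DO = C_s − D = 7.91 − 3.082 = 4.828 mg/L.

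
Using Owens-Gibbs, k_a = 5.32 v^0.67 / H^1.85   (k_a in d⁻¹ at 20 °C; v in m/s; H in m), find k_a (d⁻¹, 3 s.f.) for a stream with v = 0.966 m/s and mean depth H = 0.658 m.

k_a = 5.32 × 0.966^0.67 / 0.658^1.85 = 5.32 × 0.9771 / 0.4610 = 11.28 d⁻¹.

k_a ≈ 11.3 d⁻¹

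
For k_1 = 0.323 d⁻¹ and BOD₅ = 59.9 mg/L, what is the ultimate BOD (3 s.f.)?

BOD₅ = L₀(1 − e^(−5k_1)) ⇒ L₀ = BOD₅ / (1 − e^(−5×0.323))
= 59.9 / (1 − 0.1989) = 59.9 / 0.8011 = 74.77 mg/L.

L₀ ≈ 74.8 mg/L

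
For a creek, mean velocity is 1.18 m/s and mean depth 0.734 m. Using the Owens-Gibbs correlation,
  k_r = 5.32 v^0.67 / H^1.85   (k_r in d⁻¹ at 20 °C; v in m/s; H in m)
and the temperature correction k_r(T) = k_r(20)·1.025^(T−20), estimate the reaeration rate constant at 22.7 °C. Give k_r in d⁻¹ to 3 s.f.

k_r(20) = 5.32 × 1.18^0.67 / 0.734^1.85 = 5.32 × 1.117 / 0.5643 = 10.53 d⁻¹.
k_r(22.7) = 10.53 × 1.025^(22.7−20) = 10.53 × 1.069 = 11.26 d⁻¹.

k_r ≈ 11.3 d⁻¹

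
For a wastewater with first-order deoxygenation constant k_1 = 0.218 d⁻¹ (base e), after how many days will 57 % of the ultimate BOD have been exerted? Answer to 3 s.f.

y/L₀ = 1 − e^(−k_1 t) = 0.57 ⇒ e^(−k_1 t) = 0.430
t = −ln(0.430) / 0.218 = 0.8440 / 0.218 = 3.871 d.

t ≈ 3.87 d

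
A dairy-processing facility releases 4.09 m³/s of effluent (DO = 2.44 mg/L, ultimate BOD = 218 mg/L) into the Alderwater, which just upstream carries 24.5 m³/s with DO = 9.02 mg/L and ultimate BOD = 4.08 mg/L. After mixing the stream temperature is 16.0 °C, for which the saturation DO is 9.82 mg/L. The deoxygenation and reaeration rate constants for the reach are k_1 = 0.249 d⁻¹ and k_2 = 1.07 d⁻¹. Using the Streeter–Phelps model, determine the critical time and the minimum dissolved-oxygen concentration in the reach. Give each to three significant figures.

t_c ≈ 1.56 d; minimum DO ≈ 4.34 mg/L

Mixed DO = (24.5×9.02 + 4.09×2.44)/(24.5+4.09) = 231.0/28.59 = 8.079 mg/L.
Mixed L₀ = (24.5×4.08 + 4.09×218)/(28.59) = 991.6/28.59 = 34.68 mg/L.
Initial deficit D₀ = C_s − DO₀ = 9.82 − 8.079 = 1.741 mg/L.
t_c = (1/0.8210) ln[(1.07/0.249)(1 − 1.741×0.8210/(0.249×34.68))] = 1.218 × ln(3.586) = 1.555 d.
D_c = (0.249/1.07) × 34.68 × e^(−0.249×1.555) = 0.2327 × 34.68 × 0.6789 = 5.479 mg/L.
Minimum DO = 9.82 − 5.479 = 4.341 mg/L.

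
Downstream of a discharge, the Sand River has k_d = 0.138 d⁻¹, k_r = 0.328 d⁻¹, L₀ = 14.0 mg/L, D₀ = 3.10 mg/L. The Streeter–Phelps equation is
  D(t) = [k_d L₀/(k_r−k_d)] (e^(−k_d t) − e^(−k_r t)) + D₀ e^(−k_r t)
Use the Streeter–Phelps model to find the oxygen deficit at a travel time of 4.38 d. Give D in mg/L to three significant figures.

k_d L₀/(k_r−k_d) = 0.138×14.0/(0.328−0.138) = 1.932/0.1900 = 10.17 mg/L.
e^(−k_d t) = e^(−0.138×4.380) = 0.5464; e^(−k_r t) = e^(−0.328×4.380) = 0.2377.
D = 10.17 × (0.5464 − 0.2377) + 3.10 × 0.2377 = 3.139 + 0.7369 = 3.875 mg/L.

D ≈ 3.88 mg/L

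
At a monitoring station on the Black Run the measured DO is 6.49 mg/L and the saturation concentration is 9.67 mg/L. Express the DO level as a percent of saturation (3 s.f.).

67.1 % saturation

% saturation = C/C_s × 100 = 6.49/9.67 × 100 = 67.1 %.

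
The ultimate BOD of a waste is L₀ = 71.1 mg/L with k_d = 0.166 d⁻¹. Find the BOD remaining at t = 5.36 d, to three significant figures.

L_t = L₀ e^(−k_d t) = 71.1 × e^(−0.166×5.36) = 71.1 × 0.4108 = 29.20 mg/L.

L ≈ 29.2 mg/L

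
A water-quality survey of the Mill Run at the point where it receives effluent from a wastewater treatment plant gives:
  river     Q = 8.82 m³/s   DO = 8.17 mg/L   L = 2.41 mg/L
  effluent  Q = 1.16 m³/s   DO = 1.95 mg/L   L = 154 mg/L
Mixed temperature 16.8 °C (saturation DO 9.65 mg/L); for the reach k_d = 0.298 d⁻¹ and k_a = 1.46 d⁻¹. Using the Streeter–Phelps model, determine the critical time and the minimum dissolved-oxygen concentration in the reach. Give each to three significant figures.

Mixed DO = (8.82×8.17 + 1.16×1.95)/(8.82+1.16) = 74.32/9.980 = 7.447 mg/L.
Mixed L₀ = (8.82×2.41 + 1.16×154)/(9.980) = 199.9/9.980 = 20.03 mg/L.
Initial deficit D₀ = C_s − DO₀ = 9.65 − 7.447 = 2.203 mg/L.
t_c = (1/1.162) ln[(1.46/0.298)(1 − 2.203×1.162/(0.298×20.03))] = 0.8606 × ln(2.798) = 0.8855 d.
D_c = (0.298/1.46) × 20.03 × e^(−0.298×0.8855) = 0.2041 × 20.03 × 0.7681 = 3.140 mg/L.
Minimum DO = 9.65 − 3.140 = 6.510 mg/L.

t_c ≈ 0.886 d; minimum DO ≈ 6.51 mg/L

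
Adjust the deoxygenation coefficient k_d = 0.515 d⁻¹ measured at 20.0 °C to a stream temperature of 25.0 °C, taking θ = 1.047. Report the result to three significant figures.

k_d ≈ 0.648 d⁻¹

k_d(T₂) = k_d(T₁) · θ^(T₂−T₁) = 0.515 × 1.047^(25.0−20.0)
= 0.515 × 1.047^5.00 = 0.515 × 1.258 = 0.6479 d⁻¹.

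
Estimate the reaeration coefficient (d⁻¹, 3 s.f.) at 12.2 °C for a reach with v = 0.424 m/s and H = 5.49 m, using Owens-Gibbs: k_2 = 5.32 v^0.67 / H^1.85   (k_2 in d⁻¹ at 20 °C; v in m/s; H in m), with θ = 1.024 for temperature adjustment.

k_2(20) = 5.32 × 0.424^0.67 / 5.49^1.85 = 5.32 × 0.5628 / 23.35 = 0.1282 d⁻¹.
k_2(12.2) = 0.1282 × 1.024^(12.2−20) = 0.1282 × 0.8311 = 0.1066 d⁻¹.

k_2 ≈ 0.107 d⁻¹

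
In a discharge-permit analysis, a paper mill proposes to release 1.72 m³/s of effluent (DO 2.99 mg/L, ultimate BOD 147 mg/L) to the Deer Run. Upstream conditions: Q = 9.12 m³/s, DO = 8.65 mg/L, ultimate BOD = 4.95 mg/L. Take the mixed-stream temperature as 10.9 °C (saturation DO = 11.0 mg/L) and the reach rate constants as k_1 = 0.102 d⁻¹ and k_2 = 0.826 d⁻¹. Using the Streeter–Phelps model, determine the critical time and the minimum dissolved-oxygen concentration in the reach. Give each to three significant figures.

Mixed DO = (9.12×8.65 + 1.72×2.99)/(9.12+1.72) = 84.03/10.84 = 7.752 mg/L.
Mixed L₀ = (9.12×4.95 + 1.72×147)/(10.84) = 298.0/10.84 = 27.49 mg/L.
Initial deficit D₀ = C_s − DO₀ = 11.0 − 7.752 = 3.248 mg/L.
t_c = (1/0.7240) ln[(0.826/0.102)(1 − 3.248×0.7240/(0.102×27.49))] = 1.381 × ln(1.306) = 0.3691 d.
D_c = (0.102/0.826) × 27.49 × e^(−0.102×0.3691) = 0.1235 × 27.49 × 0.9631 = 3.269 mg/L.
Minimum DO = 11.0 − 3.269 = 7.731 mg/L.

t_c ≈ 0.369 d; minimum DO ≈ 7.73 mg/L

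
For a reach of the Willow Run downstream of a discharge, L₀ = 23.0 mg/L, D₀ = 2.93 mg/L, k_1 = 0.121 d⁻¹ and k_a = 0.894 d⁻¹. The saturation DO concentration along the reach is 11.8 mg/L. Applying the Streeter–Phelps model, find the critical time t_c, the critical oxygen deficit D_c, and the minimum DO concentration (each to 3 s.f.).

t_c = [1/(k_a−k_1)] ln[(k_a/k_1)(1 − D₀(k_a−k_1)/(k_1 L₀))]
= [1/(0.894−0.121)] ln[(0.894/0.121)(1 − 2.93×0.7730/(0.121×23.0))]
= (1/0.7730) ln[7.388 × 0.1862] = 1.294 × ln(1.376) = 1.294 × 0.3188 = 0.4124 d.
L(t_c) = L₀ e^(−k_1 t_c) = 23.0 × 0.9513 = 21.88 mg/L, and at the critical point k_a D_c = k_1 L, so D_c = (0.121/0.894) × 21.88 = 2.961 mg/L.
Minimum DO = C_s − D_c = 11.8 − 2.961 = 8.839 mg/L.

t_c ≈ 0.412 d; D_c ≈ 2.96 mg/L; min DO ≈ 8.84 mg/L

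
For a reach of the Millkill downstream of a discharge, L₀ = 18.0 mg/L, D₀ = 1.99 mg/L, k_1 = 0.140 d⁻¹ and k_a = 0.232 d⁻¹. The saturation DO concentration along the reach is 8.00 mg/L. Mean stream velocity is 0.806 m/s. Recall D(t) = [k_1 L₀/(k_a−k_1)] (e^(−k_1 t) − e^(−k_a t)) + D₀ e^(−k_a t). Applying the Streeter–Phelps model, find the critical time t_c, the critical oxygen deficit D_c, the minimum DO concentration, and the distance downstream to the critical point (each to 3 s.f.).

With k_a/k_1 = 1.657 and 1 − D₀(k_a−k_1)/(k_1 L₀) = 0.9273,
t_c = ln(1.657 × 0.9273) / (0.232 − 0.140) = ln(1.537) / 0.09200 = 0.4297/0.09200 = 4.670 d.
D_c = (k_1/k_a) L₀ e^(−k_1 t_c) = (0.140/0.232) × 18.0 × e^(−0.140×4.670) = 0.6034 × 18.0 × 0.5200 = 5.649 mg/L.
Minimum DO = C_s − D_c = 8.00 − 5.649 = 2.351 mg/L.
x_c = v t_c = 0.806 m/s × 4.670 d × 86400 s/d = 325200 m ≈ 325 km.

t_c ≈ 4.67 d; D_c ≈ 5.65 mg/L; min DO ≈ 2.35 mg/L; x_c ≈ 325 km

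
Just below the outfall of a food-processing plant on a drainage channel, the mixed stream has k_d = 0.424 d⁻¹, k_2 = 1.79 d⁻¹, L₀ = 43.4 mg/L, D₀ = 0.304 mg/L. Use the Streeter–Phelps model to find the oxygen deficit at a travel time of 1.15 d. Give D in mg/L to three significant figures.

k_d L₀/(k_2−k_d) = 0.424×43.4/(1.79−0.424) = 18.40/1.366 = 13.47 mg/L.
e^(−k_d t) = e^(−0.424×1.150) = 0.6141; e^(−k_2 t) = e^(−1.79×1.150) = 0.1276.
D = 13.47 × (0.6141 − 0.1276) + 0.304 × 0.1276 = 6.553 + 0.03880 = 6.592 mg/L.

D ≈ 6.59 mg/L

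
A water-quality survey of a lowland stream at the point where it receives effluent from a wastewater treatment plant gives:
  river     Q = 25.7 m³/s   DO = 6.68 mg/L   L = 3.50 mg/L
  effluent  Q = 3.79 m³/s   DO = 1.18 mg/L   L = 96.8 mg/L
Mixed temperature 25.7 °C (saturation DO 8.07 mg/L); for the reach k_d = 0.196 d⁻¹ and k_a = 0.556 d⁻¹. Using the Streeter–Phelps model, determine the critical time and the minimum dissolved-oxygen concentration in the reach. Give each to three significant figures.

Mixed DO = (25.7×6.68 + 3.79×1.18)/(25.7+3.79) = 176.1/29.49 = 5.973 mg/L.
Mixed L₀ = (25.7×3.50 + 3.79×96.8)/(29.49) = 456.8/29.49 = 15.49 mg/L.
Initial deficit D₀ = C_s − DO₀ = 8.07 − 5.973 = 2.097 mg/L.
t_c = (1/0.3600) ln[(0.556/0.196)(1 − 2.097×0.3600/(0.196×15.49))] = 2.778 × ln(2.131) = 2.102 d.
D_c = (0.196/0.556) × 15.49 × e^(−0.196×2.102) = 0.3525 × 15.49 × 0.6623 = 3.617 mg/L.
Minimum DO = 8.07 − 3.617 = 4.453 mg/L.

t_c ≈ 2.10 d; minimum DO ≈ 4.45 mg/L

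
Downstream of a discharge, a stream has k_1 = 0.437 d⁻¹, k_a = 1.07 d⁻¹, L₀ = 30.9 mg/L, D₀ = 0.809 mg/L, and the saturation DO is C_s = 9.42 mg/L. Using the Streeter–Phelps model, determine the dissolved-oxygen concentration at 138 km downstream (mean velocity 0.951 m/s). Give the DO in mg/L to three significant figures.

Travel time t = x/v = 138 km / (0.951 m/s) = 138000 m / 0.951 m/s = 145100 s = 1.680 d.
k_1 L₀/(k_a−k_1) = 0.437×30.9/(1.07−0.437) = 13.50/0.6330 = 21.33 mg/L.
e^(−k_1 t) = e^(−0.437×1.680) = 0.4800; e^(−k_a t) = e^(−1.07×1.680) = 0.1658.
D = 21.33 × (0.4800 − 0.1658) + 0.809 × 0.1658 = 6.703 + 0.1341 = 6.837 mg/L.
DO = C_s − D = 9.42 − 6.837 = 2.583 mg/L.

DO ≈ 2.58 mg/L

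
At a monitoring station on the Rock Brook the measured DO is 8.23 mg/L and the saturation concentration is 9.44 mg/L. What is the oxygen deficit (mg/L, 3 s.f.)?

D = C_s − C = 9.44 − 8.23 = 1.21 mg/L.

D ≈ 1.21 mg/L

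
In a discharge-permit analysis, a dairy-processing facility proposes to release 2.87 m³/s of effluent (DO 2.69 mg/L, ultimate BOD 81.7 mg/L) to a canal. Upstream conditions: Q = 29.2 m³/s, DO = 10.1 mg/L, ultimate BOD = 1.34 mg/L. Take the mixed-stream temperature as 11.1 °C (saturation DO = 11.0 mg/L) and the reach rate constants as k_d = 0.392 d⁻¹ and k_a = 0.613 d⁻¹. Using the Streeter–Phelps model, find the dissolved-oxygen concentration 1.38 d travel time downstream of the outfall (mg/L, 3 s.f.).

Mixed DO = (29.2×10.1 + 2.87×2.69)/(29.2+2.87) = 302.6/32.07 = 9.437 mg/L.
Mixed L₀ = (29.2×1.34 + 2.87×81.7)/(32.07) = 273.6/32.07 = 8.532 mg/L.
Initial deficit D₀ = C_s − DO₀ = 11.0 − 9.437 = 1.563 mg/L.
D(1.38) = [0.392×8.532/(0.613−0.392)](e^(−0.392×1.38) − e^(−0.613×1.38)) + 1.563 e^(−0.613×1.38)
= 15.13 × (0.5822 − 0.4292) + 1.563 × 0.4292 = 2.987 mg/L.
DO = 11.0 − 2.987 = 8.013 mg/L.

DO ≈ 8.01 mg/L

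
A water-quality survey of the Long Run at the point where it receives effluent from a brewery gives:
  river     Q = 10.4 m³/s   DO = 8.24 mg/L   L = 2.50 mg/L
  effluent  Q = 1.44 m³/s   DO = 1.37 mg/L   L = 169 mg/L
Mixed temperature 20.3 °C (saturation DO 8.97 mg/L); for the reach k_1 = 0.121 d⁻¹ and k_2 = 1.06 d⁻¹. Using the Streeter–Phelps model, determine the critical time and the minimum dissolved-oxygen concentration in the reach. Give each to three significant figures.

t_c ≈ 1.50 d; minimum DO ≈ 6.80 mg/L

Mixed DO = (10.4×8.24 + 1.44×1.37)/(10.4+1.44) = 87.67/11.84 = 7.404 mg/L.
Mixed L₀ = (10.4×2.50 + 1.44×169)/(11.84) = 269.4/11.84 = 22.75 mg/L.
Initial deficit D₀ = C_s − DO₀ = 8.97 − 7.404 = 1.566 mg/L.
t_c = (1/0.9390) ln[(1.06/0.121)(1 − 1.566×0.9390/(0.121×22.75))] = 1.065 × ln(4.082) = 1.498 d.
D_c = (0.121/1.06) × 22.75 × e^(−0.121×1.498) = 0.1142 × 22.75 × 0.8342 = 2.166 mg/L.
Minimum DO = 8.97 − 2.166 = 6.804 mg/L.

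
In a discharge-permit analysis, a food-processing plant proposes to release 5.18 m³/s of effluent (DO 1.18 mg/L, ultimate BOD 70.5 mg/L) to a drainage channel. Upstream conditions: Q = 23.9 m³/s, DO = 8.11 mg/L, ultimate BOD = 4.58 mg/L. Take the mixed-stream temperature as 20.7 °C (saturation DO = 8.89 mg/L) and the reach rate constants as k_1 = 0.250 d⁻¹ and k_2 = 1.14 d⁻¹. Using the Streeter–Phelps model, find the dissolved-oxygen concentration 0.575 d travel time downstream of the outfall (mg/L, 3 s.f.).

Mixed DO = (23.9×8.11 + 5.18×1.18)/(23.9+5.18) = 199.9/29.08 = 6.876 mg/L.
Mixed L₀ = (23.9×4.58 + 5.18×70.5)/(29.08) = 474.7/29.08 = 16.32 mg/L.
Initial deficit D₀ = C_s − DO₀ = 8.89 − 6.876 = 2.014 mg/L.
D(0.575) = [0.250×16.32/(1.14−0.250)](e^(−0.250×0.575) − e^(−1.14×0.575)) + 2.014 e^(−1.14×0.575)
= 4.585 × (0.8661 − 0.5192) + 2.014 × 0.5192 = 2.636 mg/L.
DO = 8.89 − 2.636 = 6.254 mg/L.

DO ≈ 6.25 mg/L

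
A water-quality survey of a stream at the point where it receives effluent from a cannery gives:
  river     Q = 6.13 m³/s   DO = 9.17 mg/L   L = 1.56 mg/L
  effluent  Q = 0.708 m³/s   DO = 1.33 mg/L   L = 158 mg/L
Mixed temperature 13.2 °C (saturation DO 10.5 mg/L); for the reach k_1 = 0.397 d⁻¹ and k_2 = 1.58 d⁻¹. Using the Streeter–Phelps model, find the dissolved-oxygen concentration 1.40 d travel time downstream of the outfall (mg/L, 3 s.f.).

Mixed DO = (6.13×9.17 + 0.708×1.33)/(6.13+0.708) = 57.15/6.838 = 8.358 mg/L.
Mixed L₀ = (6.13×1.56 + 0.708×158)/(6.838) = 121.4/6.838 = 17.76 mg/L.
Initial deficit D₀ = C_s − DO₀ = 10.5 − 8.358 = 2.142 mg/L.
D(1.40) = [0.397×17.76/(1.58−0.397)](e^(−0.397×1.40) − e^(−1.58×1.40)) + 2.142 e^(−1.58×1.40)
= 5.959 × (0.5736 − 0.1095) + 2.142 × 0.1095 = 3.000 mg/L.
DO = 10.5 − 3.000 = 7.500 mg/L.

DO ≈ 7.50 mg/L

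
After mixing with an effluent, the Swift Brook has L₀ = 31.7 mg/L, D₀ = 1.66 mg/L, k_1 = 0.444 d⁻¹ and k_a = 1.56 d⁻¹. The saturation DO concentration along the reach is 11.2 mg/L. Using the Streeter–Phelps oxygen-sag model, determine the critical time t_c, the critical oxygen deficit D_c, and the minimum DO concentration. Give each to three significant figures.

With k_a/k_1 = 3.514 and 1 − D₀(k_a−k_1)/(k_1 L₀) = 0.8684,
t_c = ln(3.514 × 0.8684) / (1.56 − 0.444) = ln(3.051) / 1.116 = 1.115/1.116 = 0.9995 d.
D_c = (k_1/k_a) L₀ e^(−k_1 t_c) = (0.444/1.56) × 31.7 × e^(−0.444×0.9995) = 0.2846 × 31.7 × 0.6416 = 5.789 mg/L.
Minimum DO = C_s − D_c = 11.2 − 5.789 = 5.411 mg/L.

t_c ≈ 1.00 d; D_c ≈ 5.79 mg/L; min DO ≈ 5.41 mg/L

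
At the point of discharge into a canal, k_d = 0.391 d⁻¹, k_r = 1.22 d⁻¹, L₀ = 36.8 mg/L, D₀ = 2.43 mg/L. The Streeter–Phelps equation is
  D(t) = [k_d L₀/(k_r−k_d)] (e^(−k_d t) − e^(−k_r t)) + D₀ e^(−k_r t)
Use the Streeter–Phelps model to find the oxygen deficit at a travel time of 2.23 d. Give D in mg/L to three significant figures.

D ≈ 6.27 mg/L

k_d L₀/(k_r−k_d) = 0.391×36.8/(1.22−0.391) = 14.39/0.8290 = 17.36 mg/L.
e^(−k_d t) = e^(−0.391×2.230) = 0.4181; e^(−k_r t) = e^(−1.22×2.230) = 0.06584.
D = 17.36 × (0.4181 − 0.06584) + 2.43 × 0.06584 = 6.115 + 0.1600 = 6.275 mg/L.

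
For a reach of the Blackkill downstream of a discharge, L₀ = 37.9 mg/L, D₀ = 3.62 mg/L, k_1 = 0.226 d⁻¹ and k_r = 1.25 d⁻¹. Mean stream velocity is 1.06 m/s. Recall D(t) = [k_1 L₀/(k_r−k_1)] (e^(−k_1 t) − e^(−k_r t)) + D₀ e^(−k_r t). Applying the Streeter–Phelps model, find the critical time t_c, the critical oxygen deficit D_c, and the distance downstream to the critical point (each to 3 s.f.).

t_c ≈ 1.12 d; D_c ≈ 5.32 mg/L; x_c ≈ 102 km

t_c = [1/(k_r−k_1)] ln[(k_r/k_1)(1 − D₀(k_r−k_1)/(k_1 L₀))]
= [1/(1.25−0.226)] ln[(1.25/0.226)(1 − 3.62×1.024/(0.226×37.9))]
= (1/1.024) ln[5.531 × 0.5672] = 0.9766 × ln(3.137) = 0.9766 × 1.143 = 1.117 d.
D_c = (k_1/k_r) L₀ e^(−k_1 t_c) = (0.226/1.25) × 37.9 × e^(−0.226×1.117) = 0.1808 × 37.9 × 0.7770 = 5.324 mg/L.
x_c = v t_c = 1.06 m/s × 1.117 d × 86400 s/d = 102300 m ≈ 102 km.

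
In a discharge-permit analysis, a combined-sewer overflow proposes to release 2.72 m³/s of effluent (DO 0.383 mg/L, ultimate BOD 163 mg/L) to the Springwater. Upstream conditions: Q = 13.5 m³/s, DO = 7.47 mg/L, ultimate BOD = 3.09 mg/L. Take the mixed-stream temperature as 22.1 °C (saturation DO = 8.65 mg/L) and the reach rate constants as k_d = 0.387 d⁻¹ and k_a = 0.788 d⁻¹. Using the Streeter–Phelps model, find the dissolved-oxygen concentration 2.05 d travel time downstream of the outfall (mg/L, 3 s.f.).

DO ≈ 0.862 mg/L

Mixed DO = (13.5×7.47 + 2.72×0.383)/(13.5+2.72) = 101.9/16.22 = 6.282 mg/L.
Mixed L₀ = (13.5×3.09 + 2.72×163)/(16.22) = 485.1/16.22 = 29.91 mg/L.
Initial deficit D₀ = C_s − DO₀ = 8.65 − 6.282 = 2.368 mg/L.
D(2.05) = [0.387×29.91/(0.788−0.387)](e^(−0.387×2.05) − e^(−0.788×2.05)) + 2.368 e^(−0.788×2.05)
= 28.86 × (0.4523 − 0.1988) + 2.368 × 0.1988 = 7.788 mg/L.
DO = 8.65 − 7.788 = 0.8622 mg/L.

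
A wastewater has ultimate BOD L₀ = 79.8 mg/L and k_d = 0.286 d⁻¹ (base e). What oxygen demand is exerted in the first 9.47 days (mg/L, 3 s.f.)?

y_t = L₀(1 − e^(−k_d t)) = 79.8 × (1 − e^(−0.286×9.47))
= 79.8 × (1 − 0.06664) = 79.8 × 0.9334 = 74.48 mg/L.

y ≈ 74.5 mg/L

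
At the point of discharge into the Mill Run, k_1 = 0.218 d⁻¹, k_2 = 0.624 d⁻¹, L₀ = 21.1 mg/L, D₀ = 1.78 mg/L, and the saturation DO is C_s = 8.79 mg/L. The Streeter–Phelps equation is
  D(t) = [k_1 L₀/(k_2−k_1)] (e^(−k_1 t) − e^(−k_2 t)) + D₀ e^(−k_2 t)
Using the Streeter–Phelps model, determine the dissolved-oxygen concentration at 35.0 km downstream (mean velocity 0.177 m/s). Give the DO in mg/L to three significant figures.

DO ≈ 4.20 mg/L

Travel time t = x/v = 35.0 km / (0.177 m/s) = 35000 m / 0.177 m/s = 197700 s = 2.289 d.
k_1 L₀/(k_2−k_1) = 0.218×21.1/(0.624−0.218) = 4.600/0.4060 = 11.33 mg/L.
e^(−k_1 t) = e^(−0.218×2.289) = 0.6072; e^(−k_2 t) = e^(−0.624×2.289) = 0.2398.
D = 11.33 × (0.6072 − 0.2398) + 1.78 × 0.2398 = 4.163 + 0.4268 = 4.590 mg/L.
DO = C_s − D = 8.79 − 4.590 = 4.200 mg/L.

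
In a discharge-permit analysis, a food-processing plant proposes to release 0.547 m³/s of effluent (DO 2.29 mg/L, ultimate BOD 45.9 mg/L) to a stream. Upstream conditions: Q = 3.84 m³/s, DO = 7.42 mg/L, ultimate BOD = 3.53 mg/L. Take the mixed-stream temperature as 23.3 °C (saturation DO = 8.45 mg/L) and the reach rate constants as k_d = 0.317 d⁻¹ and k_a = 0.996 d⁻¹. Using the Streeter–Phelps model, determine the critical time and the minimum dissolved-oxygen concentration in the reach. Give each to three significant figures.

t_c ≈ 0.919 d; minimum DO ≈ 6.35 mg/L

Mixed DO = (3.84×7.42 + 0.547×2.29)/(3.84+0.547) = 29.75/4.387 = 6.780 mg/L.
Mixed L₀ = (3.84×3.53 + 0.547×45.9)/(4.387) = 38.66/4.387 = 8.813 mg/L.
Initial deficit D₀ = C_s − DO₀ = 8.45 − 6.780 = 1.670 mg/L.
t_c = (1/0.6790) ln[(0.996/0.317)(1 − 1.670×0.6790/(0.317×8.813))] = 1.473 × ln(1.867) = 0.9195 d.
D_c = (0.317/0.996) × 8.813 × e^(−0.317×0.9195) = 0.3183 × 8.813 × 0.7472 = 2.096 mg/L.
Minimum DO = 8.45 − 2.096 = 6.354 mg/L.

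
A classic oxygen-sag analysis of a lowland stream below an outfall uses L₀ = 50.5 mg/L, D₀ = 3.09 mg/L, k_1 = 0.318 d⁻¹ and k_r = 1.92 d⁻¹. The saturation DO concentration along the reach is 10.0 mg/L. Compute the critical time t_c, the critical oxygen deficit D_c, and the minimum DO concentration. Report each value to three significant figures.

t_c ≈ 0.892 d; D_c ≈ 6.30 mg/L; min DO ≈ 3.70 mg/L

t_c = [1/(k_r−k_1)] ln[(k_r/k_1)(1 − D₀(k_r−k_1)/(k_1 L₀))]
= [1/(1.92−0.318)] ln[(1.92/0.318)(1 − 3.09×1.602/(0.318×50.5))]
= (1/1.602) ln[6.038 × 0.6918] = 0.6242 × ln(4.177) = 0.6242 × 1.429 = 0.8923 d.
D_c = (k_1/k_r) L₀ e^(−k_1 t_c) = (0.318/1.92) × 50.5 × e^(−0.318×0.8923) = 0.1656 × 50.5 × 0.7529 = 6.298 mg/L.
Minimum DO = C_s − D_c = 10.0 − 6.298 = 3.702 mg/L.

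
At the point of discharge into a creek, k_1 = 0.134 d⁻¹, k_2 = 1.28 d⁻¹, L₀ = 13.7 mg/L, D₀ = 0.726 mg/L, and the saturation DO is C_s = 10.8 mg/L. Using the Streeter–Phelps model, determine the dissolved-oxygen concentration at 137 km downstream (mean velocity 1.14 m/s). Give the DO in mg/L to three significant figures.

DO ≈ 9.62 mg/L

Travel time t = x/v = 137 km / (1.14 m/s) = 137000 m / 1.14 m/s = 120200 s = 1.391 d.
k_1 L₀/(k_2−k_1) = 0.134×13.7/(1.28−0.134) = 1.836/1.146 = 1.602 mg/L.
e^(−k_1 t) = e^(−0.134×1.391) = 0.8300; e^(−k_2 t) = e^(−1.28×1.391) = 0.1686.
D = 1.602 × (0.8300 − 0.1686) + 0.726 × 0.1686 = 1.059 + 0.1224 = 1.182 mg/L.
DO = C_s − D = 10.8 − 1.182 = 9.618 mg/L.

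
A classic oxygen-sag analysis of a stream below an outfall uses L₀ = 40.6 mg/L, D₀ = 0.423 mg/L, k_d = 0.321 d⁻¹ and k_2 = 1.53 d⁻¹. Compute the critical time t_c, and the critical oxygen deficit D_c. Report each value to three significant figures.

With k_2/k_d = 4.766 and 1 − D₀(k_2−k_d)/(k_d L₀) = 0.9608,
t_c = ln(4.766 × 0.9608) / (1.53 − 0.321) = ln(4.579) / 1.209 = 1.522/1.209 = 1.259 d.
L(t_c) = L₀ e^(−k_d t_c) = 40.6 × 0.6677 = 27.11 mg/L, and at the critical point k_2 D_c = k_d L, so D_c = (0.321/1.53) × 27.11 = 5.687 mg/L.

t_c ≈ 1.26 d; D_c ≈ 5.69 mg/L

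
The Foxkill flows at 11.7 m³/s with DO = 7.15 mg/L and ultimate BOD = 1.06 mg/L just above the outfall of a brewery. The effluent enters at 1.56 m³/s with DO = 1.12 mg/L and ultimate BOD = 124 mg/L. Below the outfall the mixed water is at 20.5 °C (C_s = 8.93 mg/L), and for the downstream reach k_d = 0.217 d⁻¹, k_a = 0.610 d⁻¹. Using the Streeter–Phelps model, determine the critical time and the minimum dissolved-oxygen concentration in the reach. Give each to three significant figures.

t_c ≈ 1.76 d; minimum DO ≈ 5.16 mg/L

Mixed DO = (11.7×7.15 + 1.56×1.12)/(11.7+1.56) = 85.40/13.26 = 6.441 mg/L.
Mixed L₀ = (11.7×1.06 + 1.56×124)/(13.26) = 205.8/13.26 = 15.52 mg/L.
Initial deficit D₀ = C_s − DO₀ = 8.93 − 6.441 = 2.489 mg/L.
t_c = (1/0.3930) ln[(0.610/0.217)(1 − 2.489×0.3930/(0.217×15.52))] = 2.545 × ln(1.995) = 1.757 d.
D_c = (0.217/0.610) × 15.52 × e^(−0.217×1.757) = 0.3557 × 15.52 × 0.6830 = 3.772 mg/L.
Minimum DO = 8.93 − 3.772 = 5.158 mg/L.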